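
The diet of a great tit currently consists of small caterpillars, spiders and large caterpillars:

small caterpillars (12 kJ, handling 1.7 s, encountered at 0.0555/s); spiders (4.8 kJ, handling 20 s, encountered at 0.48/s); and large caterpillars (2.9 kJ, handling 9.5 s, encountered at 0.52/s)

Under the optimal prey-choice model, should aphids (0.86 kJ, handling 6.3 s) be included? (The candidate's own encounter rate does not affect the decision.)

Current rate: (0.0555×12 + 0.48×4.8 + 0.52×2.9)/(1 + 0.0555×1.7 + 0.48×20 + 0.52×9.5) = 0.2864 kJ/s.
Profitability of aphids: 0.86/6.3 = 0.1365 kJ/s.
Since 0.1365 < R, time spent handling aphids is better spent searching.

No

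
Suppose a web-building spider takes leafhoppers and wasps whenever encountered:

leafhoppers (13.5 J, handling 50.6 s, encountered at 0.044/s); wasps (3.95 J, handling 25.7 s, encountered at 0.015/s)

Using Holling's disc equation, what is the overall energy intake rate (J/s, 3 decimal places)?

R = (0.044×13.5 + 0.015×3.95) / (1 + 0.044×50.6 + 0.015×25.7) = 0.6532/3.612 = 0.1809 J/s.

0.181 J/s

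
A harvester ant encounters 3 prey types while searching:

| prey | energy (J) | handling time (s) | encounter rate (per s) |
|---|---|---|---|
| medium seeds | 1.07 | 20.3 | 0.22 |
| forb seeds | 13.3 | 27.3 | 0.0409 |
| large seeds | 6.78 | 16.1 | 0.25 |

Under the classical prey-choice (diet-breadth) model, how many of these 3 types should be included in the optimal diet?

2

Rank by E/h (J/s): forb seeds 0.487, large seeds 0.421, medium seeds 0.0527. Include each in turn until the next type's E/h falls below the running intake rate.
Rate on top 1: 0.257. large seeds: 0.421 > 0.257 → include.
Rate on top 2: 0.3646. medium seeds: 0.0527 < 0.3646 → exclude; stop.
Optimal diet: forb seeds, large seeds — 2 of 3 types.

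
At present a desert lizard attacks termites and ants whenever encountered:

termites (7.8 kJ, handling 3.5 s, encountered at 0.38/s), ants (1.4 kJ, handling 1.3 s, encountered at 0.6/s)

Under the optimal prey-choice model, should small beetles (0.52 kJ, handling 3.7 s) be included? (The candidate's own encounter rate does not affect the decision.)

Current rate: (0.38×7.8 + 0.6×1.4)/(1 + 0.38×3.5 + 0.6×1.3) = 1.223 kJ/s.
Profitability of small beetles: 0.52/3.7 = 0.1405 kJ/s.
Since 0.1405 < R, time spent handling small beetles is better spent searching.

No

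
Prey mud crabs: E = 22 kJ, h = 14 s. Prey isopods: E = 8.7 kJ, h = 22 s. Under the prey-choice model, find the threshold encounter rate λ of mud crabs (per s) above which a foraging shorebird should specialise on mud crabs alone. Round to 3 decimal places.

The zero-one rule: include isopods iff E₂/h₂ > λE₁/(1+λh₁). Equality gives the switch point.
λE₁h₂ = E₂ + λE₂h₁ ⇒ λ = E₂/(E₁h₂ − E₂h₁) = 8.7/(484 − 121.8) = 0.02402 per s.

0.024 per s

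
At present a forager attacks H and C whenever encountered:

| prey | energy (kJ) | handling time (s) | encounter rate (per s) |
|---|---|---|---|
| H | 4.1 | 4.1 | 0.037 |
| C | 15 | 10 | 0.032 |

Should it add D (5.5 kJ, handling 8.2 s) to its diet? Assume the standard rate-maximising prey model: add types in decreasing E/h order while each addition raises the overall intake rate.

Current rate: (0.037×4.1 + 0.032×15)/(1 + 0.037×4.1 + 0.032×10) = 0.4292 kJ/s.
D: E/h = 5.5/8.2 = 0.6707 kJ/s.
0.6707 > 0.4292, so adding D raises the average — include it.

Yes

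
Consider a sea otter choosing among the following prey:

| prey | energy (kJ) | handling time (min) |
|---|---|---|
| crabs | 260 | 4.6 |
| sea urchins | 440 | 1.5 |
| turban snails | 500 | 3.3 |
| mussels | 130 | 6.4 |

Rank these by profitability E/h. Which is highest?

In descending order of E/h:
sea urchins: 440/1.5 = 293 kJ/min
turban snails: 500/3.3 = 152 kJ/min
crabs: 260/4.6 = 56.5 kJ/min
mussels: 130/6.4 = 20.3 kJ/min

sea urchins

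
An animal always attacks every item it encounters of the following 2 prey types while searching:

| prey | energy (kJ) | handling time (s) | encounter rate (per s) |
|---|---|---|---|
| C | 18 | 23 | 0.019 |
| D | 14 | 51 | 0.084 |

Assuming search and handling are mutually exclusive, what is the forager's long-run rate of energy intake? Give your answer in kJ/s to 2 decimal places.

Energy encountered per unit search time: 0.019×18 + 0.084×14 = 1.518 kJ/s.
Handling time per unit search time: 0.019×23 + 0.084×51 = 4.721.
Rate = 1.518/(1 + 4.721) = 0.2653 kJ/s.

0.27 kJ/s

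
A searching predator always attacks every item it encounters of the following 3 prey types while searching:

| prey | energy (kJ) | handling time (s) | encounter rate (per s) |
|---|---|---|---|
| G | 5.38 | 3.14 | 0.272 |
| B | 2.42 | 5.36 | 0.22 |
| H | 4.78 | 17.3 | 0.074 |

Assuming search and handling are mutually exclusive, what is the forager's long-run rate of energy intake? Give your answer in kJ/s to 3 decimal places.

R = Σλ_iE_i / (1 + Σλ_ih_i)
Numerator: 0.272×5.38 + 0.22×2.42 + 0.074×4.78 = 2.349
Denominator: 1 + 0.272×3.14 + 0.22×5.36 + 0.074×17.3 = 4.313
R = 2.349/4.313 = 0.5447 kJ/s

0.545 kJ/s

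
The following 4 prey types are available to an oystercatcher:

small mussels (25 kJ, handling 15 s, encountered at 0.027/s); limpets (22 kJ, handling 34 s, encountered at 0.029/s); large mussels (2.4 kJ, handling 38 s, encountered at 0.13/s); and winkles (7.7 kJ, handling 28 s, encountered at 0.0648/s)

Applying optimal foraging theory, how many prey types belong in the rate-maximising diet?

2

Rank by E/h (kJ/s): small mussels 1.67, limpets 0.647, winkles 0.275, large mussels 0.0632. Include each in turn until the next type's E/h falls below the running intake rate.
Rate on top 1: 0.4804. limpets: 0.647 > 0.4804 → include.
Rate on top 2: 0.5491. winkles: 0.275 < 0.5491 → exclude; stop.
Optimal diet: small mussels, limpets — 2 of 4 types.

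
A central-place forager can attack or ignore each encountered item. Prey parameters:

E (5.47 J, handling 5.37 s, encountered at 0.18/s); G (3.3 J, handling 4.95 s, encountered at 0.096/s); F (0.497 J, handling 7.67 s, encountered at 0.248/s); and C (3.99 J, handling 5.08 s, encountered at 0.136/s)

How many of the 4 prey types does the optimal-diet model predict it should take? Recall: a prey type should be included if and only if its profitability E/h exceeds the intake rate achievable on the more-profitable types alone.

3

Rank by E/h (J/s): E 1.02, C 0.785, G 0.667, F 0.0648. Include each in turn until the next type's E/h falls below the running intake rate.
Rate on top 1: 0.5007. C: 0.785 > 0.5007 → include.
Rate on top 2: 0.5747. G: 0.667 > 0.5747 → include.
Rate on top 3: 0.5886. F: 0.0648 < 0.5886 → exclude; stop.
Optimal diet: E, C, G — 3 of 4 types.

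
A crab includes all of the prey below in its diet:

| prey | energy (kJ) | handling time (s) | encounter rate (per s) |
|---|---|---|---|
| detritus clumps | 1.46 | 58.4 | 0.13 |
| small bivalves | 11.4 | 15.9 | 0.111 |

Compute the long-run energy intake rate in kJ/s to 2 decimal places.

R = (0.13×1.46 + 0.111×11.4) / (1 + 0.13×58.4 + 0.111×15.9) = 1.455/10.36 = 0.1405 kJ/s.

0.14 kJ/s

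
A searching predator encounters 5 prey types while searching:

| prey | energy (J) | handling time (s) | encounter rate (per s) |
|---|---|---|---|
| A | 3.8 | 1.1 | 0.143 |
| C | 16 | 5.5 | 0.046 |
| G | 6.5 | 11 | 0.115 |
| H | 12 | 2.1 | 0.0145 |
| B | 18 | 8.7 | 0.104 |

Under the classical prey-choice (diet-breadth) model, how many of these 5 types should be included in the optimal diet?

Rank by E/h (J/s): H 5.71, A 3.45, C 2.91, B 2.07, G 0.591. Include each in turn until the next type's E/h falls below the running intake rate.
Rate on top 1: 0.1689. A: 3.45 > 0.1689 → include.
Rate on top 2: 0.604. C: 2.91 > 0.604 → include.
Rate on top 3: 1.009. B: 2.07 > 1.009 → include.
Rate on top 4: 1.418. G: 0.591 < 1.418 → exclude; stop.
Optimal diet: H, A, C, B — 4 of 5 types.

4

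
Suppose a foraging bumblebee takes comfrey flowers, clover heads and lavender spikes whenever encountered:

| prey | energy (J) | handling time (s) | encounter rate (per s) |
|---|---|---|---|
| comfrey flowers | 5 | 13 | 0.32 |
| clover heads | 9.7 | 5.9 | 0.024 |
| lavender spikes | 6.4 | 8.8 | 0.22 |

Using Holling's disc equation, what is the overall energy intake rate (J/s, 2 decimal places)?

0.45 J/s

R = (0.32×5 + 0.024×9.7 + 0.22×6.4) / (1 + 0.32×13 + 0.024×5.9 + 0.22×8.8) = 3.241/7.238 = 0.4478 J/s.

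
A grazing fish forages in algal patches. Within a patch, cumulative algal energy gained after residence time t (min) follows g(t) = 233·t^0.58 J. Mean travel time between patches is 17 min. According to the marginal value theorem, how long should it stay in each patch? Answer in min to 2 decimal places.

23.48 min

Maximise g(t)/(T+t): set derivative to zero → g'(t)(T+t) = g(t).
g'(t) = 0.58·233·t^-0.42. Setting 0.58·233·t^-0.42 = 233·t^0.58/(17+t) gives 0.58(17+t) = t, so 0.42·t = 0.58×17.
t* = 0.58×17/0.42 = 23.48 min.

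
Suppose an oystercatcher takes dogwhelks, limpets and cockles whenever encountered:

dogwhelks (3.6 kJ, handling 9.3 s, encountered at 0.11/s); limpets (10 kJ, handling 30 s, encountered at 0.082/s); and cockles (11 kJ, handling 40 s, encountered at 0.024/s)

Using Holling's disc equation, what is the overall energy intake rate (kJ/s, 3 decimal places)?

R = Σλ_iE_i / (1 + Σλ_ih_i)
Numerator: 0.11×3.6 + 0.082×10 + 0.024×11 = 1.48
Denominator: 1 + 0.11×9.3 + 0.082×30 + 0.024×40 = 5.443
R = 1.48/5.443 = 0.2719 kJ/s

0.272 kJ/s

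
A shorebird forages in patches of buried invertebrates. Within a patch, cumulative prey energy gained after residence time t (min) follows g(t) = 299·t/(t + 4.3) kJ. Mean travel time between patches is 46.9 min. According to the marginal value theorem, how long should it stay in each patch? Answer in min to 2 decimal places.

Optimal t* satisfies g'(t*) = g(t*)/(T + t*).
g'(t) = 299·4.3/(t + 4.3)². Setting 299·4.3/(t+4.3)² = 299t/[(t+4.3)(46.9+t)] gives 4.3(46.9+t) = t(t+4.3), so t² = 4.3×46.9 = 201.7.
t* = √201.7 = 14.2 min.

14.20 min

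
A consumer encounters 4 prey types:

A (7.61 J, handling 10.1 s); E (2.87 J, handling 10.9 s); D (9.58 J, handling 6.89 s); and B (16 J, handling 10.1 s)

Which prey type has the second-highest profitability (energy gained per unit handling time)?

D

In descending order of E/h:
B: 16/10.1 = 1.58 J/s
D: 9.58/6.89 = 1.39 J/s
A: 7.61/10.1 = 0.753 J/s
E: 2.87/10.9 = 0.263 J/s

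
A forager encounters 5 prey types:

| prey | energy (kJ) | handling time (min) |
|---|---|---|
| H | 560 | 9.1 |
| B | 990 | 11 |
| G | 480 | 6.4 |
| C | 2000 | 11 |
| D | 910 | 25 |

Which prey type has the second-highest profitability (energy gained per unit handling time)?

B

Profitability E/h (kJ/min): H = 560/9.1 = 61.5, B = 990/11 = 90, G = 480/6.4 = 75, C = 2000/11 = 182, D = 910/25 = 36.4.
Ranked: C > B > G > H > D.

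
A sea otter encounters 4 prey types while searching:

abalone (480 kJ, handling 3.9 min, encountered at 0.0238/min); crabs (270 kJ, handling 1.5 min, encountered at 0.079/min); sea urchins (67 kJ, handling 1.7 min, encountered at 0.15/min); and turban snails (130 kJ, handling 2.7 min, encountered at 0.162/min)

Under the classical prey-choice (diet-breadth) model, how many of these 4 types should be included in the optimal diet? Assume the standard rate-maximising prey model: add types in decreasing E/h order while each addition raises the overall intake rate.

Rank by E/h (kJ/min): crabs 180, abalone 123, turban snails 48.1, sea urchins 39.4. Include each in turn until the next type's E/h falls below the running intake rate.
Rate on top 1: 19.07. abalone: 123 > 19.07 → include.
Rate on top 2: 27.04. turban snails: 48.1 > 27.04 → include.
Rate on top 3: 32.64. sea urchins: 39.4 > 32.64 → include.
Optimal diet: crabs, abalone, turban snails, sea urchins — 4 of 4 types.

4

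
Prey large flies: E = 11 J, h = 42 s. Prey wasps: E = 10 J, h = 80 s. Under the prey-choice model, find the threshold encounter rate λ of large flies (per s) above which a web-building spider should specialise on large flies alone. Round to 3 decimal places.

The zero-one rule: include wasps iff E₂/h₂ > λE₁/(1+λh₁). Equality gives the switch point.
λE₁h₂ = E₂ + λE₂h₁ ⇒ λ = E₂/(E₁h₂ − E₂h₁) = 10/(880 − 420) = 0.02174 per s.

0.022 per s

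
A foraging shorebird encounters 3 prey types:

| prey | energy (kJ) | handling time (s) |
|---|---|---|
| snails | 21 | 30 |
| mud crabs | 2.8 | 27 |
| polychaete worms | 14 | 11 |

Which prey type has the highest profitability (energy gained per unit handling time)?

polychaete worms

Profitability E/h (kJ/s): snails = 21/30 = 0.7, mud crabs = 2.8/27 = 0.104, polychaete worms = 14/11 = 1.27.
Ranked: polychaete worms > snails > mud crabs.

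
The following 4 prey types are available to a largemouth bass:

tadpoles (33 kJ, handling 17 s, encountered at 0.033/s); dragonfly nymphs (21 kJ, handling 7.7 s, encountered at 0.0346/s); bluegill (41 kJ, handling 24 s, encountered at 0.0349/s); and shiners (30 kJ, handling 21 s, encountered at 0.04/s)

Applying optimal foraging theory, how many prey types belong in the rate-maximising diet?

4

Rank by E/h (kJ/s): dragonfly nymphs 2.73, tadpoles 1.94, bluegill 1.71, shiners 1.43. Include each in turn until the next type's E/h falls below the running intake rate.
Rate on top 1: 0.5737. tadpoles: 1.94 > 0.5737 → include.
Rate on top 2: 0.9935. bluegill: 1.71 > 0.9935 → include.
Rate on top 3: 1.218. shiners: 1.43 > 1.218 → include.
Optimal diet: dragonfly nymphs, tadpoles, bluegill, shiners — 4 of 4 types.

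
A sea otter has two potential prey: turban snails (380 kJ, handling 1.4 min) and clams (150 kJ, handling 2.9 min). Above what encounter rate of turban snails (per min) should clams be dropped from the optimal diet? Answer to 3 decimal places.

0.168 per min

The zero-one rule: include clams iff E₂/h₂ > λE₁/(1+λh₁). Equality gives the switch point.
λE₁h₂ = E₂ + λE₂h₁ ⇒ λ = E₂/(E₁h₂ − E₂h₁) = 150/(1102 − 210) = 0.1682 per min.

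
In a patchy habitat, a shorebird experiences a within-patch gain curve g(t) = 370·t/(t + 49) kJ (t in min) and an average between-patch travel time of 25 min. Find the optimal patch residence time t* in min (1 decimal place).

Optimal t* satisfies g'(t*) = g(t*)/(T + t*).
g'(t) = 370·49/(t + 49)². Setting 370·49/(t+49)² = 370t/[(t+49)(25+t)] gives 49(25+t) = t(t+49), so t² = 49×25 = 1225.
t* = √1225 = 35 min.

35.0 min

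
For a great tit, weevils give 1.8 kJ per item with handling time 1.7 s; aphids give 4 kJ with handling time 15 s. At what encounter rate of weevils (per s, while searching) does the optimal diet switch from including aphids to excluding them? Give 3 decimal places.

The zero-one rule: include aphids iff E₂/h₂ > λE₁/(1+λh₁). Equality gives the switch point.
λE₁h₂ = E₂ + λE₂h₁ ⇒ λ = E₂/(E₁h₂ − E₂h₁) = 4/(27 − 6.8) = 0.198 per s.

0.198 per s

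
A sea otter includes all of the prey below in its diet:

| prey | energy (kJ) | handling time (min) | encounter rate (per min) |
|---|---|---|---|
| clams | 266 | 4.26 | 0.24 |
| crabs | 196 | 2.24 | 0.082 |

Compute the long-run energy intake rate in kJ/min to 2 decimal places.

R = Σλ_iE_i / (1 + Σλ_ih_i)
Numerator: 0.24×266 + 0.082×196 = 79.91
Denominator: 1 + 0.24×4.26 + 0.082×2.24 = 2.206
R = 79.91/2.206 = 36.22 kJ/min

36.22 kJ/min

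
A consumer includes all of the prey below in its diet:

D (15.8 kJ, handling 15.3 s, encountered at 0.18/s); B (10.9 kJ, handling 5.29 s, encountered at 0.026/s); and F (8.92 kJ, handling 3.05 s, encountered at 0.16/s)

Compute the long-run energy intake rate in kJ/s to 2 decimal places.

R = Σλ_iE_i / (1 + Σλ_ih_i)
Numerator: 0.18×15.8 + 0.026×10.9 + 0.16×8.92 = 4.555
Denominator: 1 + 0.18×15.3 + 0.026×5.29 + 0.16×3.05 = 4.38
R = 4.555/4.38 = 1.04 kJ/s

1.04 kJ/s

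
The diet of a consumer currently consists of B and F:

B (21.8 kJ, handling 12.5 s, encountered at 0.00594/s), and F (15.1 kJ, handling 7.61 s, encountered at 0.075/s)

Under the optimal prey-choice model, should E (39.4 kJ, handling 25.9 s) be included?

Yes

Intake rate on the current diet: R = (0.00594×21.8 + 0.075×15.1) / (1 + 0.00594×12.5 + 0.075×7.61) = 1.262/1.645 = 0.7672 kJ/s.
E: E/h = 39.4/25.9 = 1.521 kJ/s.
Since 1.521 > R, including E increases the long-run rate.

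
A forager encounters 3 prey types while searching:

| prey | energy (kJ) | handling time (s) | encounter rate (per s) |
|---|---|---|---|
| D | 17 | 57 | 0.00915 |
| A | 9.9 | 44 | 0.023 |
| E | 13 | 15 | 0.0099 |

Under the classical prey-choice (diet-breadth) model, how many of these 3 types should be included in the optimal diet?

3

E/h in descending order: E 0.867, D 0.298, A 0.225 kJ/s. The optimal diet is the largest prefix of this list for which every included type satisfies E_i/h_i > R on the types above it.
Rate on top 1: 0.1121. D: 0.298 > 0.1121 → include.
Rate on top 2: 0.1702. A: 0.225 > 0.1702 → include.
Optimal diet: E, D, A — 3 of 3 types.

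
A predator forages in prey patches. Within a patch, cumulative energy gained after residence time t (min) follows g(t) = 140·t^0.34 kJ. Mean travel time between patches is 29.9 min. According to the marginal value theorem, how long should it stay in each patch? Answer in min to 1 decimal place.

15.4 min

Optimal t* satisfies g'(t*) = g(t*)/(T + t*).
g'(t) = 0.34·140·t^-0.66. Setting 0.34·140·t^-0.66 = 140·t^0.34/(29.9+t) gives 0.34(29.9+t) = t, so 0.66·t = 0.34×29.9.
t* = 0.34×29.9/0.66 = 15.4 min.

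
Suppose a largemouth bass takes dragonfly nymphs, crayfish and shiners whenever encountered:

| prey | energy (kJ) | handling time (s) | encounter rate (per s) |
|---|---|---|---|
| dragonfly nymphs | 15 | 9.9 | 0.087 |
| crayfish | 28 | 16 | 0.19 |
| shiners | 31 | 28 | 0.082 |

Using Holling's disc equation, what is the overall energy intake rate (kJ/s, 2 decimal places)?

1.27 kJ/s

Energy encountered per unit search time: 0.087×15 + 0.19×28 + 0.082×31 = 9.167 kJ/s.
Handling time per unit search time: 0.087×9.9 + 0.19×16 + 0.082×28 = 6.197.
Rate = 9.167/(1 + 6.197) = 1.274 kJ/s.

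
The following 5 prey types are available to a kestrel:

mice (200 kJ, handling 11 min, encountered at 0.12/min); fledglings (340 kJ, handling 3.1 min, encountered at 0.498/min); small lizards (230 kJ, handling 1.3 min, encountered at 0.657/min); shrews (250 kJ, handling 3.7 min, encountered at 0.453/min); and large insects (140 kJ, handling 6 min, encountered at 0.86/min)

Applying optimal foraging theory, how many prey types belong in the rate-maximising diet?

2

Rank by E/h (kJ/min): small lizards 177, fledglings 110, shrews 67.6, large insects 23.3, mice 18.2. Include each in turn until the next type's E/h falls below the running intake rate.
Rate on top 1: 81.5. fledglings: 110 > 81.5 → include.
Rate on top 2: 94.3. shrews: 67.6 < 94.3 → exclude; stop.
Optimal diet: small lizards, fledglings — 2 of 5 types.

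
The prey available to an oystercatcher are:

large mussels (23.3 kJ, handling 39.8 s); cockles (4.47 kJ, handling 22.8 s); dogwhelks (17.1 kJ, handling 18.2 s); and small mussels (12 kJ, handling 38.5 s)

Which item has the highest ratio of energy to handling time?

In descending order of E/h:
dogwhelks: 17.1/18.2 = 0.94 kJ/s
large mussels: 23.3/39.8 = 0.585 kJ/s
small mussels: 12/38.5 = 0.312 kJ/s
cockles: 4.47/22.8 = 0.196 kJ/s

dogwhelks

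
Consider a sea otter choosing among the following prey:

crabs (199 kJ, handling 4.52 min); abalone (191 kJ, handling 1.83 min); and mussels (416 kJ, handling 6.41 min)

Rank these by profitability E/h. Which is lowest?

crabs

In descending order of E/h:
abalone: 191/1.83 = 104 kJ/min
mussels: 416/6.41 = 64.9 kJ/min
crabs: 199/4.52 = 44 kJ/min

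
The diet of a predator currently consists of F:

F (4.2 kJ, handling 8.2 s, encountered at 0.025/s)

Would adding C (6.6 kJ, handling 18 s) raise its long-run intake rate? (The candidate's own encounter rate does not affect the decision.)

Yes

On F alone, R = ΣλE/(1+Σλh) = 0.105/1.205 = 0.08714 kJ/s.
Profitability of C: 6.6/18 = 0.3667 kJ/s.
Since 0.3667 > R, including C increases the long-run rate.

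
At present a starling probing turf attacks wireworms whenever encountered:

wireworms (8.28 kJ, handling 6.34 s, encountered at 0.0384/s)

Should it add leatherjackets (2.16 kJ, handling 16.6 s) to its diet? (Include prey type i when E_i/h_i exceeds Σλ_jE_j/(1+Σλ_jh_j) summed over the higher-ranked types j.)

No

On wireworms alone, R = ΣλE/(1+Σλh) = 0.318/1.243 = 0.2557 kJ/s.
Profitability of leatherjackets: 2.16/16.6 = 0.1301 kJ/s.
Since 0.1301 < R, time spent handling leatherjackets is better spent searching.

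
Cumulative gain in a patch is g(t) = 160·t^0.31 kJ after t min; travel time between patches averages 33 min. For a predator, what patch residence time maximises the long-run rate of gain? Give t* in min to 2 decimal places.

14.83 min

By the marginal value theorem, leave when the instantaneous gain rate g'(t) equals the habitat-wide average g(t)/(T + t).
g'(t) = 0.31·160·t^-0.69. Setting 0.31·160·t^-0.69 = 160·t^0.31/(33+t) gives 0.31(33+t) = t, so 0.69·t = 0.31×33.
t* = 0.31×33/0.69 = 14.83 min.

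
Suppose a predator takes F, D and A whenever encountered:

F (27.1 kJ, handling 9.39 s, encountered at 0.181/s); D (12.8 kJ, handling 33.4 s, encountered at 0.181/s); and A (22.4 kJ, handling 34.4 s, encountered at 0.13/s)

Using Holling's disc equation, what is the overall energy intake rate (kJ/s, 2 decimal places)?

R = (0.181×27.1 + 0.181×12.8 + 0.13×22.4) / (1 + 0.181×9.39 + 0.181×33.4 + 0.13×34.4) = 10.13/13.22 = 0.7667 kJ/s.

0.77 kJ/s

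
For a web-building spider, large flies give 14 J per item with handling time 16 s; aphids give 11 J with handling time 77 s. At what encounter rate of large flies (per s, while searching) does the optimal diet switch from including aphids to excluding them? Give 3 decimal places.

0.012 per s

At the threshold, the rate on large flies alone equals the profitability of aphids: λ·14/(1 + λ·16) = 11/77 = 0.1429.
Rearranging, λ(14 − 0.1429×16) = 0.1429, so λ = 0.1429/11.71 = 0.0122 per s.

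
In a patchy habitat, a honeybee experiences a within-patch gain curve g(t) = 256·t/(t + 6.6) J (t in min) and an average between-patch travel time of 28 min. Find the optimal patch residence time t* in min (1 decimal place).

13.6 min

Optimal t* satisfies g'(t*) = g(t*)/(T + t*).
g'(t) = 256·6.6/(t + 6.6)². Setting 256·6.6/(t+6.6)² = 256t/[(t+6.6)(28+t)] gives 6.6(28+t) = t(t+6.6), so t² = 6.6×28 = 184.8.
t* = √184.8 = 13.59 min.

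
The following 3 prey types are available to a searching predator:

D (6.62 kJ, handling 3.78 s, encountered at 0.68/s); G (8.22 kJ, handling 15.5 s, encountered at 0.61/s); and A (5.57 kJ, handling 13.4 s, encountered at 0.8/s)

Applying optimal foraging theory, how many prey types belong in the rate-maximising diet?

Profitabilities (E/h, kJ/s): D 1.75, G 0.53, A 0.416. Add prey in this order while the next type's profitability exceeds the intake rate on those already taken.
Rate on top 1: 1.261. G: 0.53 < 1.261 → exclude; stop.
Optimal diet: D — 1 of 3 types.

1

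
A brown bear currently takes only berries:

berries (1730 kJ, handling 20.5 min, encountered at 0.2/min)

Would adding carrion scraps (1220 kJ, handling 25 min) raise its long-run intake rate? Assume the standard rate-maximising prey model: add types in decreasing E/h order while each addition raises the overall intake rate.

No

On berries alone, R = ΣλE/(1+Σλh) = 346/5.1 = 67.84 kJ/min.
Profitability of carrion scraps: 1220/25 = 48.8 kJ/min.
48.8 < 67.84, so adding carrion scraps would lower the average — exclude it.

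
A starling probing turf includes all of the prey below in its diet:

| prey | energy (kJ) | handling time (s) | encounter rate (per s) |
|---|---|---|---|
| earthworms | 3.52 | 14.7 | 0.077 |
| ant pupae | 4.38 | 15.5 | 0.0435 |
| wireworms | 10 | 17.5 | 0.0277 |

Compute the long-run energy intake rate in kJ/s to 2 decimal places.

R = (0.077×3.52 + 0.0435×4.38 + 0.0277×10) / (1 + 0.077×14.7 + 0.0435×15.5 + 0.0277×17.5) = 0.7386/3.291 = 0.2244 kJ/s.

0.22 kJ/s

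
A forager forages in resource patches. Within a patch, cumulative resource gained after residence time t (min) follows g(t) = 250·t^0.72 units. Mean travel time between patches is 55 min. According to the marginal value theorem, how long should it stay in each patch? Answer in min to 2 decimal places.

141.43 min

By the marginal value theorem, leave when the instantaneous gain rate g'(t) equals the habitat-wide average g(t)/(T + t).
g'(t) = 0.72·250·t^-0.28. Setting 0.72·250·t^-0.28 = 250·t^0.72/(55+t) gives 0.72(55+t) = t, so 0.28·t = 0.72×55.
t* = 0.72×55/0.28 = 141.4 min.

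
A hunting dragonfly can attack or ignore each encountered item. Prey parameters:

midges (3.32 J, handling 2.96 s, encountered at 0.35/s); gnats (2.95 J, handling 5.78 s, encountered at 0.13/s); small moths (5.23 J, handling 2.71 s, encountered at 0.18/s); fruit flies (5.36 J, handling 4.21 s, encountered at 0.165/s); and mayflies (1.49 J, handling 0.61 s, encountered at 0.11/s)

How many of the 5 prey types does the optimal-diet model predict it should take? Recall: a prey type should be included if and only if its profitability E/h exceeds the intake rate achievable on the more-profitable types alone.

4

Rank by E/h (J/s): mayflies 2.44, small moths 1.93, fruit flies 1.27, midges 1.12, gnats 0.51. Include each in turn until the next type's E/h falls below the running intake rate.
Rate on top 1: 0.1536. small moths: 1.93 > 0.1536 → include.
Rate on top 2: 0.7108. fruit flies: 1.27 > 0.7108 → include.
Rate on top 3: 0.8845. midges: 1.12 > 0.8845 → include.
Rate on top 4: 0.9593. gnats: 0.51 < 0.9593 → exclude; stop.
Optimal diet: mayflies, small moths, fruit flies, midges — 4 of 5 types.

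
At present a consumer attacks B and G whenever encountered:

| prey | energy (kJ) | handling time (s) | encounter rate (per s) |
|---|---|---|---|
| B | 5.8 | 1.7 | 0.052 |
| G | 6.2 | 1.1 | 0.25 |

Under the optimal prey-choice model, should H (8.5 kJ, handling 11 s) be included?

On B and G alone, R = ΣλE/(1+Σλh) = 1.852/1.363 = 1.358 kJ/s.
Profitability of H: 8.5/11 = 0.7727 kJ/s.
Since 0.7727 < R, time spent handling H is better spent searching.

No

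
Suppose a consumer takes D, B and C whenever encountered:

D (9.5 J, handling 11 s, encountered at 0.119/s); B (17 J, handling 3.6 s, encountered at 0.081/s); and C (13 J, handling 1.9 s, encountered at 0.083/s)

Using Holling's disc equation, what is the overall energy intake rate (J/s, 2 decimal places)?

1.30 J/s

R = (0.119×9.5 + 0.081×17 + 0.083×13) / (1 + 0.119×11 + 0.081×3.6 + 0.083×1.9) = 3.587/2.758 = 1.3 J/s.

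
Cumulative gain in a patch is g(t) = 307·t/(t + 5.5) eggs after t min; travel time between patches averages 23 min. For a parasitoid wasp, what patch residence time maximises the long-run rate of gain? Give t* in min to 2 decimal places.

11.25 min

Optimal t* satisfies g'(t*) = g(t*)/(T + t*).
g'(t) = 307·5.5/(t + 5.5)². Setting 307·5.5/(t+5.5)² = 307t/[(t+5.5)(23+t)] gives 5.5(23+t) = t(t+5.5), so t² = 5.5×23 = 126.5.
t* = √126.5 = 11.25 min.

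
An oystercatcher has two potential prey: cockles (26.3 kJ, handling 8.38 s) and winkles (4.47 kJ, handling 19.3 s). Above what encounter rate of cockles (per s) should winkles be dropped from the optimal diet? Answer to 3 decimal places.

0.010 per s

Drop winkles once their profitability E₂/h₂ falls below the rate achievable on cockles alone: E₂/h₂ = λE₁/(1 + λh₁).
Solve for λ: λE₁h₂ = E₂(1 + λh₁) → λ(E₁h₂ − E₂h₁) = E₂ → λ = E₂/(E₁h₂ − E₂h₁).
λ = 4.47/(26.3×19.3 − 4.47×8.38) = 4.47/470.1 = 0.009508 per s.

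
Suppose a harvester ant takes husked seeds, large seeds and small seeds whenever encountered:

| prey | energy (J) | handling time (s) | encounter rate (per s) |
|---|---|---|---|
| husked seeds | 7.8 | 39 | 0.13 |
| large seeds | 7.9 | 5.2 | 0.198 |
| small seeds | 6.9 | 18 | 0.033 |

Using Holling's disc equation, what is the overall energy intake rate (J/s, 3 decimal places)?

Energy encountered per unit search time: 0.13×7.8 + 0.198×7.9 + 0.033×6.9 = 2.806 J/s.
Handling time per unit search time: 0.13×39 + 0.198×5.2 + 0.033×18 = 6.694.
Rate = 2.806/(1 + 6.694) = 0.3647 J/s.

0.365 J/s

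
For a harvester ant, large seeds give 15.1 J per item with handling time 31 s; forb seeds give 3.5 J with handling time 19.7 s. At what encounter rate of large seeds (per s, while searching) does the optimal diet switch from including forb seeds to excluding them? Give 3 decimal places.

0.019 per s

At the threshold, the rate on large seeds alone equals the profitability of forb seeds: λ·15.1/(1 + λ·31) = 3.5/19.7 = 0.1777.
Rearranging, λ(15.1 − 0.1777×31) = 0.1777, so λ = 0.1777/9.592 = 0.01852 per s.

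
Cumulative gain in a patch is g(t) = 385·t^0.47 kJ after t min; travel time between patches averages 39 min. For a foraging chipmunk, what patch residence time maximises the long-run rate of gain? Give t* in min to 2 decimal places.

34.58 min

Optimal t* satisfies g'(t*) = g(t*)/(T + t*).
g'(t) = 0.47·385·t^-0.53. Setting 0.47·385·t^-0.53 = 385·t^0.47/(39+t) gives 0.47(39+t) = t, so 0.53·t = 0.47×39.
t* = 0.47×39/0.53 = 34.58 min.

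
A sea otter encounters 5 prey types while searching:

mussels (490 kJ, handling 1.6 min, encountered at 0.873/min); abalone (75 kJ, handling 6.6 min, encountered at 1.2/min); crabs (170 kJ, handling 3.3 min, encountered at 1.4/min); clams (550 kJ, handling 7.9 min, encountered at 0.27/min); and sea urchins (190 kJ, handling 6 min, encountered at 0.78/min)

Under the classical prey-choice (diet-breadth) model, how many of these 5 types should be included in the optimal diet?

E/h in descending order: mussels 306, clams 69.6, crabs 51.5, sea urchins 31.7, abalone 11.4 kJ/min. The optimal diet is the largest prefix of this list for which every included type satisfies E_i/h_i > R on the types above it.
Rate on top 1: 178.5. clams: 69.6 < 178.5 → exclude; stop.
Optimal diet: mussels — 1 of 5 types.

1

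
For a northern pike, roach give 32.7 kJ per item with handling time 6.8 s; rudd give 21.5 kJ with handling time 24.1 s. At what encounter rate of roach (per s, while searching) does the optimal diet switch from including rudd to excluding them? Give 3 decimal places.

The zero-one rule: include rudd iff E₂/h₂ > λE₁/(1+λh₁). Equality gives the switch point.
λE₁h₂ = E₂ + λE₂h₁ ⇒ λ = E₂/(E₁h₂ − E₂h₁) = 21.5/(788.1 − 146.2) = 0.0335 per s.

0.033 per s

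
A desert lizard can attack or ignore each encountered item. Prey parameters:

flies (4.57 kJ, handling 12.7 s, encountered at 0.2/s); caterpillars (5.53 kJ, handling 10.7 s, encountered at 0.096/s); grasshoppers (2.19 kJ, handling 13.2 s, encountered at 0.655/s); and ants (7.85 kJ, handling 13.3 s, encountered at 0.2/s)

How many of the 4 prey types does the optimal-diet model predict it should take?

2

Rank by E/h (kJ/s): ants 0.59, caterpillars 0.517, flies 0.36, grasshoppers 0.166. Include each in turn until the next type's E/h falls below the running intake rate.
Rate on top 1: 0.429. caterpillars: 0.517 > 0.429 → include.
Rate on top 2: 0.4482. flies: 0.36 < 0.4482 → exclude; stop.
Optimal diet: ants, caterpillars — 2 of 4 types.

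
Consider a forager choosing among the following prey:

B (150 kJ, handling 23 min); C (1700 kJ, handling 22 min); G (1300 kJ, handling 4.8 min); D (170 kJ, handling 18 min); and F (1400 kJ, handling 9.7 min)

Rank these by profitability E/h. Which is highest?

Profitability E/h (kJ/min): B = 150/23 = 6.52, C = 1700/22 = 77.3, G = 1300/4.8 = 271, D = 170/18 = 9.44, F = 1400/9.7 = 144.
Ranked: G > F > C > D > B.

G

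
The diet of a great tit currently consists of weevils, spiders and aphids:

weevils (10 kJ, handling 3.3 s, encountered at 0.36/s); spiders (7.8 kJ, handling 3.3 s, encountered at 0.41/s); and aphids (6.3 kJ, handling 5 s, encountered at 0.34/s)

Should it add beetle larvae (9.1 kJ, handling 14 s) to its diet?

No

Current rate: (0.36×10 + 0.41×7.8 + 0.34×6.3)/(1 + 0.36×3.3 + 0.41×3.3 + 0.34×5) = 1.706 kJ/s.
beetle larvae: E/h = 9.1/14 = 0.65 kJ/s.
Since 0.65 < R, time spent handling beetle larvae is better spent searching.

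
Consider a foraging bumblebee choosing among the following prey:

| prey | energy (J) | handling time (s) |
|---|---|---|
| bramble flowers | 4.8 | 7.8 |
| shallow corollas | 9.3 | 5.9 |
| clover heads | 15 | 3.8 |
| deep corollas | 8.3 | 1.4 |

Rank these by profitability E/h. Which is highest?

deep corollas

In descending order of E/h:
deep corollas: 8.3/1.4 = 5.93 J/s
clover heads: 15/3.8 = 3.95 J/s
shallow corollas: 9.3/5.9 = 1.58 J/s
bramble flowers: 4.8/7.8 = 0.615 J/s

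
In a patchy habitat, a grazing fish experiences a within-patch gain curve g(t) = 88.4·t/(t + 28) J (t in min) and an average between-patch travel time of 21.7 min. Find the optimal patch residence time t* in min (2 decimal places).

24.65 min

Optimal t* satisfies g'(t*) = g(t*)/(T + t*).
g'(t) = 88.4·28/(t + 28)². Setting 88.4·28/(t+28)² = 88.4t/[(t+28)(21.7+t)] gives 28(21.7+t) = t(t+28), so t² = 28×21.7 = 607.6.
t* = √607.6 = 24.65 min.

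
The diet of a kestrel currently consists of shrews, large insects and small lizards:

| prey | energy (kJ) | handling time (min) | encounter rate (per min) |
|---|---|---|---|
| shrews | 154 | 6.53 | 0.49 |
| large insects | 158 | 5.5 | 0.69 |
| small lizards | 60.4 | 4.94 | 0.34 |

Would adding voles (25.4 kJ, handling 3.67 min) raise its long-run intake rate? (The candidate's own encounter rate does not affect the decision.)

No

On shrews, large insects and small lizards alone, R = ΣλE/(1+Σλh) = 205/9.674 = 21.19 kJ/min.
Profitability of voles: 25.4/3.67 = 6.921 kJ/min.
6.921 < 21.19, so adding voles would lower the average — exclude it.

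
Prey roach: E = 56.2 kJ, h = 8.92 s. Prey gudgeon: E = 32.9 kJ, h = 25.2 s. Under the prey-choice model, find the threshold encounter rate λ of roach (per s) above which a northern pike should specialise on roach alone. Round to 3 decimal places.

0.029 per s

Drop gudgeon once their profitability E₂/h₂ falls below the rate achievable on roach alone: E₂/h₂ = λE₁/(1 + λh₁).
Solve for λ: λE₁h₂ = E₂(1 + λh₁) → λ(E₁h₂ − E₂h₁) = E₂ → λ = E₂/(E₁h₂ − E₂h₁).
λ = 32.9/(56.2×25.2 − 32.9×8.92) = 32.9/1123 = 0.0293 per s.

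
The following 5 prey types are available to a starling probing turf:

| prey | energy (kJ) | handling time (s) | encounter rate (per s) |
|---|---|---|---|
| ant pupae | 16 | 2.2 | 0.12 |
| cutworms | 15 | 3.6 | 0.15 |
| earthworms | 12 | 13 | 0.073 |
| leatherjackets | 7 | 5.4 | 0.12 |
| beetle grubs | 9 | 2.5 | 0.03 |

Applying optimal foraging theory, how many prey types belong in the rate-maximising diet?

E/h in descending order: ant pupae 7.27, cutworms 4.17, beetle grubs 3.6, leatherjackets 1.3, earthworms 0.923 kJ/s. The optimal diet is the largest prefix of this list for which every included type satisfies E_i/h_i > R on the types above it.
Rate on top 1: 1.519. cutworms: 4.17 > 1.519 → include.
Rate on top 2: 2.312. beetle grubs: 3.6 > 2.312 → include.
Rate on top 3: 2.363. leatherjackets: 1.3 < 2.363 → exclude; stop.
Optimal diet: ant pupae, cutworms, beetle grubs — 3 of 5 types.

3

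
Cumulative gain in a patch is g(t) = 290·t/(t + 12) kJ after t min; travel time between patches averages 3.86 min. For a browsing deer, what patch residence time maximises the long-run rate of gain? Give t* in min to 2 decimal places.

Maximise g(t)/(T+t): set derivative to zero → g'(t)(T+t) = g(t).
g'(t) = 290·12/(t + 12)². Setting 290·12/(t+12)² = 290t/[(t+12)(3.86+t)] gives 12(3.86+t) = t(t+12), so t² = 12×3.86 = 46.32.
t* = √46.32 = 6.806 min.

6.81 min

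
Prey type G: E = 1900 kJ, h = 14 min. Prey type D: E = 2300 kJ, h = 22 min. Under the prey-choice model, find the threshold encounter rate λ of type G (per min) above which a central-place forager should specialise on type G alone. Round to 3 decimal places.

Drop type D once their profitability E₂/h₂ falls below the rate achievable on type G alone: E₂/h₂ = λE₁/(1 + λh₁).
Solve for λ: λE₁h₂ = E₂(1 + λh₁) → λ(E₁h₂ − E₂h₁) = E₂ → λ = E₂/(E₁h₂ − E₂h₁).
λ = 2300/(1900×22 − 2300×14) = 2300/9600 = 0.2396 per min.

0.240 per min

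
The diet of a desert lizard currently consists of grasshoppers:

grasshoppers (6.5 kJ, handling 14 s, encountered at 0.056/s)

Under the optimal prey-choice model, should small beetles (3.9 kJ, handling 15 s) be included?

Yes

Intake rate on the current diet: R = (0.056×6.5) / (1 + 0.056×14) = 0.364/1.784 = 0.204 kJ/s.
small beetles: E/h = 3.9/15 = 0.26 kJ/s.
0.26 > 0.204, so adding small beetles raises the average — include it.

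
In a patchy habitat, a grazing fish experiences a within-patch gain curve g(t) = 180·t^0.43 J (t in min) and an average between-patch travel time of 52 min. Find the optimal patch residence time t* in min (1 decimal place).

39.2 min

Maximise g(t)/(T+t): set derivative to zero → g'(t)(T+t) = g(t).
g'(t) = 0.43·180·t^-0.57. Setting 0.43·180·t^-0.57 = 180·t^0.43/(52+t) gives 0.43(52+t) = t, so 0.57·t = 0.43×52.
t* = 0.43×52/0.57 = 39.23 min.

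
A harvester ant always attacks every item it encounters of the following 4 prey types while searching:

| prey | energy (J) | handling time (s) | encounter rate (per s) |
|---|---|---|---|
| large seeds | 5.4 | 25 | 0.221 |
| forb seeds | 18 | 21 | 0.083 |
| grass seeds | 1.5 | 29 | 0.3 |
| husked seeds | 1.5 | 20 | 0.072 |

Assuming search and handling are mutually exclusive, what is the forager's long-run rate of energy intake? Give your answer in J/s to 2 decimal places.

0.18 J/s

R = Σλ_iE_i / (1 + Σλ_ih_i)
Numerator: 0.221×5.4 + 0.083×18 + 0.3×1.5 + 0.072×1.5 = 3.245
Denominator: 1 + 0.221×25 + 0.083×21 + 0.3×29 + 0.072×20 = 18.41
R = 3.245/18.41 = 0.1763 J/s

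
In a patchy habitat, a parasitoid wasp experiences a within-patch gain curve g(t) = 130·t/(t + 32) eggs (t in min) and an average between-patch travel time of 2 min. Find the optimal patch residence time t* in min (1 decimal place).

8.0 min

Maximise g(t)/(T+t): set derivative to zero → g'(t)(T+t) = g(t).
g'(t) = 130·32/(t + 32)². Setting 130·32/(t+32)² = 130t/[(t+32)(2+t)] gives 32(2+t) = t(t+32), so t² = 32×2 = 64.
t* = √64 = 8 min.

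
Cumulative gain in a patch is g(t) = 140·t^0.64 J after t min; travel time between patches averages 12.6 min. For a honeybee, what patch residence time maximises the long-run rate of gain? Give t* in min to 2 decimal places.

22.40 min

Maximise g(t)/(T+t): set derivative to zero → g'(t)(T+t) = g(t).
g'(t) = 0.64·140·t^-0.36. Setting 0.64·140·t^-0.36 = 140·t^0.64/(12.6+t) gives 0.64(12.6+t) = t, so 0.36·t = 0.64×12.6.
t* = 0.64×12.6/0.36 = 22.4 min.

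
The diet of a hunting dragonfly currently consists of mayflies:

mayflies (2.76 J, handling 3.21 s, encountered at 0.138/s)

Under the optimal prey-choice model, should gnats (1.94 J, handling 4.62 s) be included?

Yes

On mayflies alone, R = ΣλE/(1+Σλh) = 0.3809/1.443 = 0.264 J/s.
Profitability of gnats: 1.94/4.62 = 0.4199 J/s.
Since 0.4199 > R, including gnats increases the long-run rate.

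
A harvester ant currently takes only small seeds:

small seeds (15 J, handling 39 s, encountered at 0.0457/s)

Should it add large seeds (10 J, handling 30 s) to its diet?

Current rate: (0.0457×15)/(1 + 0.0457×39) = 0.2464 J/s.
large seeds: E/h = 10/30 = 0.3333 J/s.
Since 0.3333 > R, including large seeds increases the long-run rate.

Yes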